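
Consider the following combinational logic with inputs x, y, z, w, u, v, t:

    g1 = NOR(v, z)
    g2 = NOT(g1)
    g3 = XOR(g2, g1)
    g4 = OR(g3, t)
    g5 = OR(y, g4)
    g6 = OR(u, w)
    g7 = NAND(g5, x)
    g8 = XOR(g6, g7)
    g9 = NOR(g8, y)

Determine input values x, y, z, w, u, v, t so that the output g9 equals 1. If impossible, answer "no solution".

x=0, y=0, z=0, w=0, u=1, v=1, t=0

Check with x=0, y=0, z=0, w=0, u=1, v=1, t=0:
g1 = NOR(v, z) = NOR(1, 0) = 0
g2 = NOT(g1) = NOT 0 = 1
g3 = XOR(g2, g1) = XOR(1, 0) = 1
g4 = OR(g3, t) = OR(1, 0) = 1
g5 = OR(y, g4) = OR(0, 1) = 1
g6 = OR(u, w) = OR(1, 0) = 1
g7 = NAND(g5, x) = NAND(1, 0) = 1
g8 = XOR(g6, g7) = XOR(1, 1) = 0
g9 = NOR(g8, y) = NOR(0, 0) = 1
So g9 = 1 as required.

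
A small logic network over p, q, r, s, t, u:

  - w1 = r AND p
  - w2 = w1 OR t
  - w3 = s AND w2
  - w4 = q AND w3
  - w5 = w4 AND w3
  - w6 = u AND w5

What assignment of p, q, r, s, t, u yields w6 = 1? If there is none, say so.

w6 = u AND w5 must be 1, so both u = 1 and w5 = 1.
w5 = w4 AND w3 must be 1, so both w4 = 1 and w3 = 1.
Check with p=0, q=1, r=1, s=1, t=1, u=1:
w1 = r AND p = 1 AND 0 = 0
w2 = w1 OR t = 0 OR 1 = 1
w3 = s AND w2 = 1 AND 1 = 1
w4 = q AND w3 = 1 AND 1 = 1
w5 = w4 AND w3 = 1 AND 1 = 1
w6 = u AND w5 = 1 AND 1 = 1
So w6 = 1 as required.

p=0, q=1, r=1, s=1, t=1, u=1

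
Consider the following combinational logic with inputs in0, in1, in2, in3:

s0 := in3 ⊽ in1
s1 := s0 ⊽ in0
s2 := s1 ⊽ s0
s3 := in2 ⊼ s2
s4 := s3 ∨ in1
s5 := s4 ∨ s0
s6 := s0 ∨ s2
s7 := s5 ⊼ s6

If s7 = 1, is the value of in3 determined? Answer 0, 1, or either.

either

Both values of in3 occur among assignments with s7 = 1:
  in3=0: in0=0, in1=1, in2=0, in3=0
  in3=1: in0=0, in1=0, in2=0, in3=1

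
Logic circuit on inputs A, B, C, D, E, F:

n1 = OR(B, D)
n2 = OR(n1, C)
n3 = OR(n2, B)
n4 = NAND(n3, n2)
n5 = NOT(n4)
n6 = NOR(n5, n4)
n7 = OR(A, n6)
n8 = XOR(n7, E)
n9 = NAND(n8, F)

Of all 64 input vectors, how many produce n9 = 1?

48

n9 = NAND(n8, F) must be 1, so at least one of n8, F is 0.
Enumerating the 64 input combinations, 48 give n9 = 1 and 16 give n9 = 0.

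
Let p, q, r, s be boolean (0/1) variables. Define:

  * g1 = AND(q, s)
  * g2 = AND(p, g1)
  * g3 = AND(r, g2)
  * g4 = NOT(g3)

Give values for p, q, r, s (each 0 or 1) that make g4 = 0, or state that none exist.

p=1 q=1 r=1 s=1

g4 = NOT(g3) must be 0, so g3 = 1.
g3 = AND(r, g2) must be 1, so both r = 1 and g2 = 1.
Check with p=1 q=1 r=1 s=1:
g1 = AND(q, s) = AND(1, 1) = 1
g2 = AND(p, g1) = AND(1, 1) = 1
g3 = AND(r, g2) = AND(1, 1) = 1
g4 = NOT(g3) = NOT 1 = 0
So g4 = 0 as required.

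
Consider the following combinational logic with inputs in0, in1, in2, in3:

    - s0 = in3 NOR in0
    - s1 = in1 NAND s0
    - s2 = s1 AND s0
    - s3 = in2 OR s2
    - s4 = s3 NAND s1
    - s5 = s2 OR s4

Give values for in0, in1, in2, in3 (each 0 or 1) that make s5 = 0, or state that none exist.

in0=0, in1=0, in2=1, in3=1

s5 = s2 OR s4 must be 0, so both s2 = 0 and s4 = 0.
Check with in0=0, in1=0, in2=1, in3=1:
s0 = in3 NOR in0 = 1 NOR 0 = 0
s1 = in1 NAND s0 = 0 NAND 0 = 1
s2 = s1 AND s0 = 1 AND 0 = 0
s3 = in2 OR s2 = 1 OR 0 = 1
s4 = s3 NAND s1 = 1 NAND 1 = 0
s5 = s2 OR s4 = 0 OR 0 = 0
So s5 = 0 as required.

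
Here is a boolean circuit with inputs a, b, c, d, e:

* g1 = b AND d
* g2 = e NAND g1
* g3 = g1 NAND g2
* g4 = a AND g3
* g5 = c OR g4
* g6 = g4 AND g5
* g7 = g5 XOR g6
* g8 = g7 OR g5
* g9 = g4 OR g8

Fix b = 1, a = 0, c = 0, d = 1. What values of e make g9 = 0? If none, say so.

e=1

g9 = g4 OR g8 must be 0, so both g4 = 0 and g8 = 0.
Check with b = 1, a = 0, c = 0, d = 1 and e=1:
g1 = b AND d = 1 AND 1 = 1
g2 = e NAND g1 = 1 NAND 1 = 0
g3 = g1 NAND g2 = 1 NAND 0 = 1
g4 = a AND g3 = 0 AND 1 = 0
g5 = c OR g4 = 0 OR 0 = 0
g6 = g4 AND g5 = 0 AND 0 = 0
g7 = g5 XOR g6 = 0 XOR 0 = 0
g8 = g7 OR g5 = 0 OR 0 = 0
g9 = g4 OR g8 = 0 OR 0 = 0
So g9 = 0.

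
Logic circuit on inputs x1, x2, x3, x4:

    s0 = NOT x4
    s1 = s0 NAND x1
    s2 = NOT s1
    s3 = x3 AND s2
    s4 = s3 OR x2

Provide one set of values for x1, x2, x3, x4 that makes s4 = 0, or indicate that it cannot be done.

s4 = s3 OR x2 must be 0, so both s3 = 0 and x2 = 0.
Check with x1=1, x2=0, x3=1, x4=1:
s0 = NOT x4 = NOT 1 = 0
s1 = s0 NAND x1 = 0 NAND 1 = 1
s2 = NOT s1 = NOT 1 = 0
s3 = x3 AND s2 = 1 AND 0 = 0
s4 = s3 OR x2 = 0 OR 0 = 0
So s4 = 0 as required.

x1=1, x2=0, x3=1, x4=1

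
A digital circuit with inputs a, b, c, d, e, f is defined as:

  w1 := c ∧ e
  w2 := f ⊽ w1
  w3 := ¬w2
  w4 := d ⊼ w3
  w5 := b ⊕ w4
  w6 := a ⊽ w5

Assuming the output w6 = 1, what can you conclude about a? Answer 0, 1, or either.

w6 = a ⊽ w5 must be 1, so both a = 0 and w5 = 0.
w5 = b ⊕ w4 must be 0, so b and w4 are equal.
Every assignment with w6 = 1 has a = 0; there are 16 such assignment(s).

0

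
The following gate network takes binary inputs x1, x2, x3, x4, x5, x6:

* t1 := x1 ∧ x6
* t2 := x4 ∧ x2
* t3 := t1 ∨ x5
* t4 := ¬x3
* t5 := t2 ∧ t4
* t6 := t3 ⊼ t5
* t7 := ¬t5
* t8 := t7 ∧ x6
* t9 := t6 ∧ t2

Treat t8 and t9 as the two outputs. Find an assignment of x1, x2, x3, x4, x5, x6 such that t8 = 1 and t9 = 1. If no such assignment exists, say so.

x1=0, x2=1, x3=1, x4=1, x5=0, x6=1

Check with x1=0, x2=1, x3=1, x4=1, x5=0, x6=1:
t1 = x1 ∧ x6 = 0 ∧ 1 = 0
t2 = x4 ∧ x2 = 1 ∧ 1 = 1
t3 = t1 ∨ x5 = 0 ∨ 0 = 0
t4 = ¬x3 = ¬1 = 0
t5 = t2 ∧ t4 = 1 ∧ 0 = 0
t6 = t3 ⊼ t5 = 0 ⊼ 0 = 1
t7 = ¬t5 = ¬0 = 1
t8 = t7 ∧ x6 = 1 ∧ 1 = 1
t9 = t6 ∧ t2 = 1 ∧ 1 = 1
So t8 = 1 and t9 = 1.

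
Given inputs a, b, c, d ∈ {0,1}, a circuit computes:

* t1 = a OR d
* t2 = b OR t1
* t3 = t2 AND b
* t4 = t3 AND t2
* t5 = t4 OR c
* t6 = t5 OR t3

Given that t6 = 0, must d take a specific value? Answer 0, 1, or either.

Both values of d occur among assignments with t6 = 0:
  d=0: a=0, b=0, c=0, d=0
  d=1: a=0, b=0, c=0, d=1

either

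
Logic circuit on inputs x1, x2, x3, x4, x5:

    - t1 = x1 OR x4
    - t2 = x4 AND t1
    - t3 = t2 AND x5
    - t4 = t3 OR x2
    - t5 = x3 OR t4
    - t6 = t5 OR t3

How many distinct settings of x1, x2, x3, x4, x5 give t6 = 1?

26

t6 = t5 OR t3 must be 1, so at least one of t5, t3 is 1.
Enumerating the 32 input combinations, 26 give t6 = 1 and 6 give t6 = 0.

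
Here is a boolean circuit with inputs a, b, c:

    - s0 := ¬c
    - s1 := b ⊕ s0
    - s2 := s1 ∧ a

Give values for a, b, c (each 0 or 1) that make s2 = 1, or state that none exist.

Check with a=1 b=1 c=1:
s0 = ¬c = ¬1 = 0
s1 = b ⊕ s0 = 1 ⊕ 0 = 1
s2 = s1 ∧ a = 1 ∧ 1 = 1
So s2 = 1 as required.

a=1 b=1 c=1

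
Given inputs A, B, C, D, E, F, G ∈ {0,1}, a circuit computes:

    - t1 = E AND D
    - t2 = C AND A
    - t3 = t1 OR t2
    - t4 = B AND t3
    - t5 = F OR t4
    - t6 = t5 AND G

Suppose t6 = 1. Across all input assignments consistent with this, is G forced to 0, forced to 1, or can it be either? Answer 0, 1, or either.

1

t6 = t5 AND G must be 1, so both t5 = 1 and G = 1.
t5 = F OR t4 must be 1, so at least one of F, t4 is 1.
Every assignment with t6 = 1 has G = 1; there are 39 such assignment(s).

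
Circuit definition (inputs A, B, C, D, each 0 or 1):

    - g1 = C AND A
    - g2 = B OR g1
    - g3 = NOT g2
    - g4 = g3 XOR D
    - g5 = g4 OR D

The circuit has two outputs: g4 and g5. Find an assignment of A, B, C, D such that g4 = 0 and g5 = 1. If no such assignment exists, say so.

Check with A=0 B=0 C=0 D=1:
g1 = C AND A = 0 AND 0 = 0
g2 = B OR g1 = 0 OR 0 = 0
g3 = NOT g2 = NOT 0 = 1
g4 = g3 XOR D = 1 XOR 1 = 0
g5 = g4 OR D = 0 OR 1 = 1
So g4 = 0 and g5 = 1.

A=0 B=0 C=0 D=1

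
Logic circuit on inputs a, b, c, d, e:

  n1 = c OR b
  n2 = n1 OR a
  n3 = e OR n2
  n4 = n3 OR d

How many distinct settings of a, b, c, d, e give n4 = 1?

n4 = n3 OR d must be 1, so at least one of n3, d is 1.
Enumerating the 32 input combinations, 31 give n4 = 1 and 1 give n4 = 0.

31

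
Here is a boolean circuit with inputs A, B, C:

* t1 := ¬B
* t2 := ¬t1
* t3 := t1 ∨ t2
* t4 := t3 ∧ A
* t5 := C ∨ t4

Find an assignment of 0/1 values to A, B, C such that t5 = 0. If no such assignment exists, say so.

A=0, B=1, C=0

Check with A=0, B=1, C=0:
t1 = ¬B = ¬1 = 0
t2 = ¬t1 = ¬0 = 1
t3 = t1 ∨ t2 = 0 ∨ 1 = 1
t4 = t3 ∧ A = 1 ∧ 0 = 0
t5 = C ∨ t4 = 0 ∨ 0 = 0
So t5 = 0 as required.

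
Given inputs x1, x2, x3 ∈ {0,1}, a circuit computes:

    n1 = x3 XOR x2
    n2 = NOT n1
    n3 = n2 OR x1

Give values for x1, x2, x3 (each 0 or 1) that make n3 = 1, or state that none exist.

x1=1, x2=0, x3=1

n3 = n2 OR x1 must be 1, so at least one of n2, x1 is 1.
Check with x1=1, x2=0, x3=1:
n1 = x3 XOR x2 = 1 XOR 0 = 1
n2 = NOT n1 = NOT 1 = 0
n3 = n2 OR x1 = 0 OR 1 = 1
So n3 = 1 as required.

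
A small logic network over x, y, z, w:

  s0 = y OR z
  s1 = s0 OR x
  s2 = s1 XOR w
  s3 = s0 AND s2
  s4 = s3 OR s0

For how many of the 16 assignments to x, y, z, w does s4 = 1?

12

s4 = s3 OR s0 must be 1, so at least one of s3, s0 is 1.
Enumerating the 16 input combinations, 12 give s4 = 1 and 4 give s4 = 0.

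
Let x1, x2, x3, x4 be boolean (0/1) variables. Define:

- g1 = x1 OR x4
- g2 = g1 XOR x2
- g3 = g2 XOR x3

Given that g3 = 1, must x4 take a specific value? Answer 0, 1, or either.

either

Both values of x4 occur among assignments with g3 = 1:
  x4=0: x1=0, x2=0, x3=1, x4=0
  x4=1: x1=0, x2=0, x3=0, x4=1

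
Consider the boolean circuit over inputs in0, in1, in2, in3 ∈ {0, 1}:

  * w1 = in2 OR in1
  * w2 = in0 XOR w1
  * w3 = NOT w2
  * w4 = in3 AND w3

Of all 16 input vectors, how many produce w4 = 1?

w4 = in3 AND w3 must be 1, so both in3 = 1 and w3 = 1.
w3 = NOT w2 must be 1, so w2 = 0.
w2 = in0 XOR w1 must be 0, so in0 and w1 are equal.
Satisfying assignments:
  in0=0, in1=0, in2=0, in3=1
  in0=1, in1=0, in2=1, in3=1
  in0=1, in1=1, in2=0, in3=1
  in0=1, in1=1, in2=1, in3=1

4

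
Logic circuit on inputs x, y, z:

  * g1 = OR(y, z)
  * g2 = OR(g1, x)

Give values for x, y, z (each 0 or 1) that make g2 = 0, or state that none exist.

x=0, y=0, z=0

g2 = OR(g1, x) must be 0, so both g1 = 0 and x = 0.
g1 = OR(y, z) must be 0, so both y = 0 and z = 0.
Check with x=0, y=0, z=0:
g1 = OR(y, z) = OR(0, 0) = 0
g2 = OR(g1, x) = OR(0, 0) = 0
So g2 = 0 as required.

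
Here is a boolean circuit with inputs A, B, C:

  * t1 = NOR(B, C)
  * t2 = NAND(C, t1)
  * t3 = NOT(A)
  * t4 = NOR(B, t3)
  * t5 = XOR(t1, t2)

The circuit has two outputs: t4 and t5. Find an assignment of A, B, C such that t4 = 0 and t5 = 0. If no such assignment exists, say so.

A=0 B=0 C=0

Check with A=0 B=0 C=0:
t1 = NOR(B, C) = NOR(0, 0) = 1
t2 = NAND(C, t1) = NAND(0, 1) = 1
t3 = NOT(A) = NOT 0 = 1
t4 = NOR(B, t3) = NOR(0, 1) = 0
t5 = XOR(t1, t2) = XOR(1, 1) = 0
So t4 = 0 and t5 = 0.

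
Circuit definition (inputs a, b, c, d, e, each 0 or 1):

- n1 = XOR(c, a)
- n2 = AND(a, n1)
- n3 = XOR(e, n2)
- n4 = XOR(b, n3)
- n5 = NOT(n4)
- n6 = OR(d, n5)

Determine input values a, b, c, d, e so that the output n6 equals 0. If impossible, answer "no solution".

a=0, b=1, c=1, d=0, e=0

Check with a=0, b=1, c=1, d=0, e=0:
n1 = XOR(c, a) = XOR(1, 0) = 1
n2 = AND(a, n1) = AND(0, 1) = 0
n3 = XOR(e, n2) = XOR(0, 0) = 0
n4 = XOR(b, n3) = XOR(1, 0) = 1
n5 = NOT(n4) = NOT 1 = 0
n6 = OR(d, n5) = OR(0, 0) = 0
So n6 = 0 as required.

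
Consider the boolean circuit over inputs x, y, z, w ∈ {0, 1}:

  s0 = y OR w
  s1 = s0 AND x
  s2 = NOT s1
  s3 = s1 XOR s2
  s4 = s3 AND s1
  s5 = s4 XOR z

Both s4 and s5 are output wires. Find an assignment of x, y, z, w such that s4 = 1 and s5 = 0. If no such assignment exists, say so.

Check with x=1, y=1, z=1, w=1:
s0 = y OR w = 1 OR 1 = 1
s1 = s0 AND x = 1 AND 1 = 1
s2 = NOT s1 = NOT 1 = 0
s3 = s1 XOR s2 = 1 XOR 0 = 1
s4 = s3 AND s1 = 1 AND 1 = 1
s5 = s4 XOR z = 1 XOR 1 = 0
So s4 = 1 and s5 = 0.

x=1, y=1, z=1, w=1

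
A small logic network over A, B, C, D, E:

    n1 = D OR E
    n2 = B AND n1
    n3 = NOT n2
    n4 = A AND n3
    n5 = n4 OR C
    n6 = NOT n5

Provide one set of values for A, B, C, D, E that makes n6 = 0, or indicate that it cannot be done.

Check with A=1, B=1, C=0, D=0, E=0:
n1 = D OR E = 0 OR 0 = 0
n2 = B AND n1 = 1 AND 0 = 0
n3 = NOT n2 = NOT 0 = 1
n4 = A AND n3 = 1 AND 1 = 1
n5 = n4 OR C = 1 OR 0 = 1
n6 = NOT n5 = NOT 1 = 0
So n6 = 0 as required.

A=1, B=1, C=0, D=0, E=0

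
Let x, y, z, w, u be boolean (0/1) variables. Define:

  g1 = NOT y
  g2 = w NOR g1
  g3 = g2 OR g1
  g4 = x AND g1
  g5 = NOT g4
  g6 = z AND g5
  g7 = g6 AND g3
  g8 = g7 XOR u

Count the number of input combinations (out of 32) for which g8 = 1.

g8 = g7 XOR u must be 1, so g7 and u differ.
Enumerating the 32 input combinations, 16 give g8 = 1 and 16 give g8 = 0.

16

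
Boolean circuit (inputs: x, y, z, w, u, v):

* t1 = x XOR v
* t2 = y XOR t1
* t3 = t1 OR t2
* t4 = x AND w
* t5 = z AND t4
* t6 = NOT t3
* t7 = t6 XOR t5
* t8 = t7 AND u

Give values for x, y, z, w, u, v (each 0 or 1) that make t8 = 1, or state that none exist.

x=1, y=1, z=1, w=1, u=1, v=0

t8 = t7 AND u must be 1, so both t7 = 1 and u = 1.
Check with x=1, y=1, z=1, w=1, u=1, v=0:
t1 = x XOR v = 1 XOR 0 = 1
t2 = y XOR t1 = 1 XOR 1 = 0
t3 = t1 OR t2 = 1 OR 0 = 1
t4 = x AND w = 1 AND 1 = 1
t5 = z AND t4 = 1 AND 1 = 1
t6 = NOT t3 = NOT 1 = 0
t7 = t6 XOR t5 = 0 XOR 1 = 1
t8 = t7 AND u = 1 AND 1 = 1
So t8 = 1 as required.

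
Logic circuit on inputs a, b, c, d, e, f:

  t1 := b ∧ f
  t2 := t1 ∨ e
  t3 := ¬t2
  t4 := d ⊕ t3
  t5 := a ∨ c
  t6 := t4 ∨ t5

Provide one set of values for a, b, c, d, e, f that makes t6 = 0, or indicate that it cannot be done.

Check with a=0, b=0, c=0, d=0, e=1, f=1:
t1 = b ∧ f = 0 ∧ 1 = 0
t2 = t1 ∨ e = 0 ∨ 1 = 1
t3 = ¬t2 = ¬1 = 0
t4 = d ⊕ t3 = 0 ⊕ 0 = 0
t5 = a ∨ c = 0 ∨ 0 = 0
t6 = t4 ∨ t5 = 0 ∨ 0 = 0
So t6 = 0 as required.

a=0, b=0, c=0, d=0, e=1, f=1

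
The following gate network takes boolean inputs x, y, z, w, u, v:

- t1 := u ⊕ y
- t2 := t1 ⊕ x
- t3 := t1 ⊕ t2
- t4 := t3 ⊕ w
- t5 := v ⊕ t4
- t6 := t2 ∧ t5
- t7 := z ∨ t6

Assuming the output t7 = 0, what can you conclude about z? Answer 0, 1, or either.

t7 = z ∨ t6 must be 0, so both z = 0 and t6 = 0.
t6 = t2 ∧ t5 must be 0, so at least one of t2, t5 is 0.
Every assignment with t7 = 0 has z = 0; there are 24 such assignment(s).

0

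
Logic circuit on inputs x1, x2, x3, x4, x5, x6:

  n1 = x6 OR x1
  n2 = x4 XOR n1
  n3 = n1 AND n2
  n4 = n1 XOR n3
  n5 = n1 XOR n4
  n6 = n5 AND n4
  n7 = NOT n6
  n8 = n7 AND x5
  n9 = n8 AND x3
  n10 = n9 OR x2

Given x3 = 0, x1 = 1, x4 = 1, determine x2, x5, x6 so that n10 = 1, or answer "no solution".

x2=1, x5=1, x6=1

Check with x3 = 0, x1 = 1, x4 = 1 and x2=1, x5=1, x6=1:
n1 = x6 OR x1 = 1 OR 1 = 1
n2 = x4 XOR n1 = 1 XOR 1 = 0
n3 = n1 AND n2 = 1 AND 0 = 0
n4 = n1 XOR n3 = 1 XOR 0 = 1
n5 = n1 XOR n4 = 1 XOR 1 = 0
n6 = n5 AND n4 = 0 AND 1 = 0
n7 = NOT n6 = NOT 0 = 1
n8 = n7 AND x5 = 1 AND 1 = 1
n9 = n8 AND x3 = 1 AND 0 = 0
n10 = n9 OR x2 = 0 OR 1 = 1
So n10 = 1.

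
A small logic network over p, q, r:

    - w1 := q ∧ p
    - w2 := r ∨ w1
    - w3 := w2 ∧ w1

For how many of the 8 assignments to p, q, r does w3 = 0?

w3 = w2 ∧ w1 must be 0, so at least one of w2, w1 is 0.
Satisfying assignments:
  p=0, q=0, r=0
  p=0, q=0, r=1
  p=0, q=1, r=0
  p=0, q=1, r=1
  p=1, q=0, r=0
  p=1, q=0, r=1

6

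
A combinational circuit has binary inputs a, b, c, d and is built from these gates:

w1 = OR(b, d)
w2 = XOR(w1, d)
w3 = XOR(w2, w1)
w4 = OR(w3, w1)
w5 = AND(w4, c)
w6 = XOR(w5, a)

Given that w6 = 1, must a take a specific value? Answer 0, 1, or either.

either

Both values of a occur among assignments with w6 = 1:
  a=0: a=0, b=0, c=1, d=1
  a=1: a=1, b=0, c=0, d=0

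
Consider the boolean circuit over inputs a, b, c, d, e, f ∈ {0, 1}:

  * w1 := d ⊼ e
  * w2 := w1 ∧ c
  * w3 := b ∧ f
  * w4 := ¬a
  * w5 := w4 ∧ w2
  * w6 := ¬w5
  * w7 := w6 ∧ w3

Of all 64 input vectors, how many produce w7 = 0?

w7 = w6 ∧ w3 must be 0, so at least one of w6, w3 is 0.
Enumerating the 64 input combinations, 51 give w7 = 0 and 13 give w7 = 1.

51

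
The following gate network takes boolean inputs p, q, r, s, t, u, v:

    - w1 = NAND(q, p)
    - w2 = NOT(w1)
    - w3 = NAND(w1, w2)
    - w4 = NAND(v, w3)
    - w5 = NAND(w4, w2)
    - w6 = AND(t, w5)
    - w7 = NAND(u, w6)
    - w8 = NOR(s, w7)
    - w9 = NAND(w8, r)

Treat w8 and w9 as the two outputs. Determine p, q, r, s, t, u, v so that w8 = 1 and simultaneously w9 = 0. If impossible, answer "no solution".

p=1, q=0, r=1, s=0, t=1, u=1, v=1

Check with p=1, q=0, r=1, s=0, t=1, u=1, v=1:
w1 = NAND(q, p) = NAND(0, 1) = 1
w2 = NOT(w1) = NOT 1 = 0
w3 = NAND(w1, w2) = NAND(1, 0) = 1
w4 = NAND(v, w3) = NAND(1, 1) = 0
w5 = NAND(w4, w2) = NAND(0, 0) = 1
w6 = AND(t, w5) = AND(1, 1) = 1
w7 = NAND(u, w6) = NAND(1, 1) = 0
w8 = NOR(s, w7) = NOR(0, 0) = 1
w9 = NAND(w8, r) = NAND(1, 1) = 0
So w8 = 1 and w9 = 0.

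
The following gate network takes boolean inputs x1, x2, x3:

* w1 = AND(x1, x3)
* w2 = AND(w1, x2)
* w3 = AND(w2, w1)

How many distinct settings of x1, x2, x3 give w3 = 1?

w3 = AND(w2, w1) must be 1, so both w2 = 1 and w1 = 1.
Satisfying assignments:
  x1=1, x2=1, x3=1

1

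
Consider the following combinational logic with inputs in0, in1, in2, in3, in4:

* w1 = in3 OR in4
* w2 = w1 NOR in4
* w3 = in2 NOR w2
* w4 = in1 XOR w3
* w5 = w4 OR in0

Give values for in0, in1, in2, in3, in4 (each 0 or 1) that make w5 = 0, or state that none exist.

in0=0 in1=1 in2=0 in3=0 in4=1

Check with in0=0 in1=1 in2=0 in3=0 in4=1:
w1 = in3 OR in4 = 0 OR 1 = 1
w2 = w1 NOR in4 = 1 NOR 1 = 0
w3 = in2 NOR w2 = 0 NOR 0 = 1
w4 = in1 XOR w3 = 1 XOR 1 = 0
w5 = w4 OR in0 = 0 OR 0 = 0
So w5 = 0 as required.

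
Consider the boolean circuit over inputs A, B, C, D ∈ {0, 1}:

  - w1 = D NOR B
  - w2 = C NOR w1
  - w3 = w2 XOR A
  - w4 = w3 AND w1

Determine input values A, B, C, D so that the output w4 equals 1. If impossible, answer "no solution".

A=1 B=0 C=0 D=0

w4 = w3 AND w1 must be 1, so both w3 = 1 and w1 = 1.
w3 = w2 XOR A must be 1, so w2 and A differ.
w1 = D NOR B must be 1, so both D = 0 and B = 0.
Check with A=1 B=0 C=0 D=0:
w1 = D NOR B = 0 NOR 0 = 1
w2 = C NOR w1 = 0 NOR 1 = 0
w3 = w2 XOR A = 0 XOR 1 = 1
w4 = w3 AND w1 = 1 AND 1 = 1
So w4 = 1 as required.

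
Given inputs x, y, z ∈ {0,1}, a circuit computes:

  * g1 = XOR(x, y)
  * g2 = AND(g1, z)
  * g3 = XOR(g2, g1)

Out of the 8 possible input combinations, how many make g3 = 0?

g3 = XOR(g2, g1) must be 0, so g2 and g1 are equal.
Satisfying assignments:
  x=0, y=0, z=0
  x=0, y=0, z=1
  x=0, y=1, z=1
  x=1, y=0, z=1
  x=1, y=1, z=0
  x=1, y=1, z=1

6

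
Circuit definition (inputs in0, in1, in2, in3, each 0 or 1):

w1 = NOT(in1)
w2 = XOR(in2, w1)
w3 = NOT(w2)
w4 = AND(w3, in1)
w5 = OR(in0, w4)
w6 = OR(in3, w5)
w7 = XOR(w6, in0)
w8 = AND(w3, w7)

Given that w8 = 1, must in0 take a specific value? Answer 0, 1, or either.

w8 = AND(w3, w7) must be 1, so both w3 = 1 and w7 = 1.
w3 = NOT(w2) must be 1, so w2 = 0.
w7 = XOR(w6, in0) must be 1, so w6 and in0 differ.
Every assignment with w8 = 1 has in0 = 0; there are 3 such assignment(s).
  in0=0, in1=0, in2=1, in3=1
  in0=0, in1=1, in2=0, in3=0
  in0=0, in1=1, in2=0, in3=1

0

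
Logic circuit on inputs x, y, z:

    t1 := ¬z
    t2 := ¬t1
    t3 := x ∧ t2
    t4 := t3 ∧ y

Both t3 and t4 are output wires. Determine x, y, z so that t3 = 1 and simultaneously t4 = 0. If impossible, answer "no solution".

x=1 y=0 z=1

Check with x=1 y=0 z=1:
t1 = ¬z = ¬1 = 0
t2 = ¬t1 = ¬0 = 1
t3 = x ∧ t2 = 1 ∧ 1 = 1
t4 = t3 ∧ y = 1 ∧ 0 = 0
So t3 = 1 and t4 = 0.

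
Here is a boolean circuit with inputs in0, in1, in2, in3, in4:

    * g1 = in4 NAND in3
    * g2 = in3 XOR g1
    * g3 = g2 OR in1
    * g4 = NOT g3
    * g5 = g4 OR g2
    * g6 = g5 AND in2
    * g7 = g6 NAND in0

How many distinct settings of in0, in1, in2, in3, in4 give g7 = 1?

g7 = g6 NAND in0 must be 1, so at least one of g6, in0 is 0.
Enumerating the 32 input combinations, 25 give g7 = 1 and 7 give g7 = 0.

25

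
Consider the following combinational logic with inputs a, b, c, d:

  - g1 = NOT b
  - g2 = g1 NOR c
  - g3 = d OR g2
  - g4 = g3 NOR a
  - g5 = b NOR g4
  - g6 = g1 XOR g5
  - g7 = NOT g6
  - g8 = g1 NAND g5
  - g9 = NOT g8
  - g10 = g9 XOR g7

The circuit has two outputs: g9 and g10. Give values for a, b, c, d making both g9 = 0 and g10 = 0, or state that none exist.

a=0 b=0 c=1 d=0

Check with a=0 b=0 c=1 d=0:
g1 = NOT b = NOT 0 = 1
g2 = g1 NOR c = 1 NOR 1 = 0
g3 = d OR g2 = 0 OR 0 = 0
g4 = g3 NOR a = 0 NOR 0 = 1
g5 = b NOR g4 = 0 NOR 1 = 0
g6 = g1 XOR g5 = 1 XOR 0 = 1
g7 = NOT g6 = NOT 1 = 0
g8 = g1 NAND g5 = 1 NAND 0 = 1
g9 = NOT g8 = NOT 1 = 0
g10 = g9 XOR g7 = 0 XOR 0 = 0
So g9 = 0 and g10 = 0.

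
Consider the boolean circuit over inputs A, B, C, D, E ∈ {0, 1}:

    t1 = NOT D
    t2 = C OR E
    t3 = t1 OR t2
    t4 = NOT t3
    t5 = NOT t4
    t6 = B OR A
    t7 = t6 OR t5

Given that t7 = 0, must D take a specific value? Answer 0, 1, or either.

1

t7 = t6 OR t5 must be 0, so both t6 = 0 and t5 = 0.
t6 = B OR A must be 0, so both B = 0 and A = 0.
Every assignment with t7 = 0 has D = 1; there are 1 such assignment(s).
  A=0, B=0, C=0, D=1, E=0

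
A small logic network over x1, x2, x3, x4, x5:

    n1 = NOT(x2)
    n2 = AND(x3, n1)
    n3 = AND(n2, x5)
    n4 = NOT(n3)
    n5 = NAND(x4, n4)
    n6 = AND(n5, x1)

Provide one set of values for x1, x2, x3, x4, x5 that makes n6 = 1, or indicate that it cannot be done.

x1=1, x2=0, x3=1, x4=1, x5=1

n6 = AND(n5, x1) must be 1, so both n5 = 1 and x1 = 1.
Check with x1=1, x2=0, x3=1, x4=1, x5=1:
n1 = NOT(x2) = NOT 0 = 1
n2 = AND(x3, n1) = AND(1, 1) = 1
n3 = AND(n2, x5) = AND(1, 1) = 1
n4 = NOT(n3) = NOT 1 = 0
n5 = NAND(x4, n4) = NAND(1, 0) = 1
n6 = AND(n5, x1) = AND(1, 1) = 1
So n6 = 1 as required.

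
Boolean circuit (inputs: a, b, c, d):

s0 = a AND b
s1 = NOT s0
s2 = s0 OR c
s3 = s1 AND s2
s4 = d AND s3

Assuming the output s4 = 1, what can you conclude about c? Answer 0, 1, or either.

1

s4 = d AND s3 must be 1, so both d = 1 and s3 = 1.
Every assignment with s4 = 1 has c = 1; there are 3 such assignment(s).
  a=0, b=0, c=1, d=1
  a=0, b=1, c=1, d=1
  a=1, b=0, c=1, d=1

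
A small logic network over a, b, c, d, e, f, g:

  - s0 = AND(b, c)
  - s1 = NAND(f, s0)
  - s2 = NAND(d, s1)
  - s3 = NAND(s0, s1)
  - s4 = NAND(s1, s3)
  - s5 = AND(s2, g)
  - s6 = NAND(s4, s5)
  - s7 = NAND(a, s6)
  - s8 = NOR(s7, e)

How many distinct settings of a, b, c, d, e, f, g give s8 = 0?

s8 = NOR(s7, e) must be 0, so at least one of s7, e is 1.
Enumerating the 128 input combinations, 99 give s8 = 0 and 29 give s8 = 1.

99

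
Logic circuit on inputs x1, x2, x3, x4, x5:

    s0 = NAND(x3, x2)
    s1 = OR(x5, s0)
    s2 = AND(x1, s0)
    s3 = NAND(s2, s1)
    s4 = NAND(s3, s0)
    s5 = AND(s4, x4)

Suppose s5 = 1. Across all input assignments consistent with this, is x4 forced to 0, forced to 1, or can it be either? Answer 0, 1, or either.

1

s5 = AND(s4, x4) must be 1, so both s4 = 1 and x4 = 1.
Every assignment with s5 = 1 has x4 = 1; there are 10 such assignment(s).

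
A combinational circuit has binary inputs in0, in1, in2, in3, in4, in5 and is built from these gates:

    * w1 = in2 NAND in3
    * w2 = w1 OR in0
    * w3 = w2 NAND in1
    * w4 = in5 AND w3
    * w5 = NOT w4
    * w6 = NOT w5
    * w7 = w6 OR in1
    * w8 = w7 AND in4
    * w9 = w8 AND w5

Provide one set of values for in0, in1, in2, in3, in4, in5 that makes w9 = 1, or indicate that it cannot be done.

in0=1, in1=1, in2=1, in3=0, in4=1, in5=1

w9 = w8 AND w5 must be 1, so both w8 = 1 and w5 = 1.
w8 = w7 AND in4 must be 1, so both w7 = 1 and in4 = 1.
w5 = NOT w4 must be 1, so w4 = 0.
Check with in0=1, in1=1, in2=1, in3=0, in4=1, in5=1:
w1 = in2 NAND in3 = 1 NAND 0 = 1
w2 = w1 OR in0 = 1 OR 1 = 1
w3 = w2 NAND in1 = 1 NAND 1 = 0
w4 = in5 AND w3 = 1 AND 0 = 0
w5 = NOT w4 = NOT 0 = 1
w6 = NOT w5 = NOT 1 = 0
w7 = w6 OR in1 = 0 OR 1 = 1
w8 = w7 AND in4 = 1 AND 1 = 1
w9 = w8 AND w5 = 1 AND 1 = 1
So w9 = 1 as required.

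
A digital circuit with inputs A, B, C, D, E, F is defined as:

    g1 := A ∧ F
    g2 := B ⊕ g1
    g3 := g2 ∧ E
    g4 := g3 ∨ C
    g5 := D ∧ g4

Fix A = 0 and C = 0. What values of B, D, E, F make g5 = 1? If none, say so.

Check with A = 0 and C = 0 and B=1, D=1, E=1, F=0:
g1 = A ∧ F = 0 ∧ 0 = 0
g2 = B ⊕ g1 = 1 ⊕ 0 = 1
g3 = g2 ∧ E = 1 ∧ 1 = 1
g4 = g3 ∨ C = 1 ∨ 0 = 1
g5 = D ∧ g4 = 1 ∧ 1 = 1
So g5 = 1.

B=1, D=1, E=1, F=0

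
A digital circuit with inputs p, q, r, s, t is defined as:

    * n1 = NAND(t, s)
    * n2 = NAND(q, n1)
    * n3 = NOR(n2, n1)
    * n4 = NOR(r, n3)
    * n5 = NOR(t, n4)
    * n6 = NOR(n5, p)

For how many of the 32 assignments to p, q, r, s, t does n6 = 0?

n6 = NOR(n5, p) must be 0, so at least one of n5, p is 1.
Enumerating the 32 input combinations, 20 give n6 = 0 and 12 give n6 = 1.

20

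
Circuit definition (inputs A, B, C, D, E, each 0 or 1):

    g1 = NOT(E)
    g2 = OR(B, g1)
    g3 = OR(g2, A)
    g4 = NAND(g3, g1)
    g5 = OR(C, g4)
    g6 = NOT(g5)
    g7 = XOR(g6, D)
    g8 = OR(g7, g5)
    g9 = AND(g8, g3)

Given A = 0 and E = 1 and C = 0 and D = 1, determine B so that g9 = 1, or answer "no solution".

Check with A = 0 and E = 1 and C = 0 and D = 1 and B=1:
g1 = NOT(E) = NOT 1 = 0
g2 = OR(B, g1) = OR(1, 0) = 1
g3 = OR(g2, A) = OR(1, 0) = 1
g4 = NAND(g3, g1) = NAND(1, 0) = 1
g5 = OR(C, g4) = OR(0, 1) = 1
g6 = NOT(g5) = NOT 1 = 0
g7 = XOR(g6, D) = XOR(0, 1) = 1
g8 = OR(g7, g5) = OR(1, 1) = 1
g9 = AND(g8, g3) = AND(1, 1) = 1
So g9 = 1.

B=1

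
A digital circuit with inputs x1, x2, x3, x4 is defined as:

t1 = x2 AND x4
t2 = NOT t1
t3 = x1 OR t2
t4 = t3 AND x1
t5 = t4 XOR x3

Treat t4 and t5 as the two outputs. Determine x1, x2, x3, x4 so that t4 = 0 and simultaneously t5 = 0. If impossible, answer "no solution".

x1=0, x2=1, x3=0, x4=0

Check with x1=0, x2=1, x3=0, x4=0:
t1 = x2 AND x4 = 1 AND 0 = 0
t2 = NOT t1 = NOT 0 = 1
t3 = x1 OR t2 = 0 OR 1 = 1
t4 = t3 AND x1 = 1 AND 0 = 0
t5 = t4 XOR x3 = 0 XOR 0 = 0
So t4 = 0 and t5 = 0.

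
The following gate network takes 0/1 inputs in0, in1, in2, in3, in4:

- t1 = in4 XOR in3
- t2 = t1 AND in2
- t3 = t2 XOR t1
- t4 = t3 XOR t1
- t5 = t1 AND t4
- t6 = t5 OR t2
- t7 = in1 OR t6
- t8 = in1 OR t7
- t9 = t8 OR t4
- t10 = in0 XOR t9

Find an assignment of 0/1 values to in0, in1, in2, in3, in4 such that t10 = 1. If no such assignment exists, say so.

Check with in0=0, in1=1, in2=1, in3=0, in4=0:
t1 = in4 XOR in3 = 0 XOR 0 = 0
t2 = t1 AND in2 = 0 AND 1 = 0
t3 = t2 XOR t1 = 0 XOR 0 = 0
t4 = t3 XOR t1 = 0 XOR 0 = 0
t5 = t1 AND t4 = 0 AND 0 = 0
t6 = t5 OR t2 = 0 OR 0 = 0
t7 = in1 OR t6 = 1 OR 0 = 1
t8 = in1 OR t7 = 1 OR 1 = 1
t9 = t8 OR t4 = 1 OR 0 = 1
t10 = in0 XOR t9 = 0 XOR 1 = 1
So t10 = 1 as required.

in0=0, in1=1, in2=1, in3=0, in4=0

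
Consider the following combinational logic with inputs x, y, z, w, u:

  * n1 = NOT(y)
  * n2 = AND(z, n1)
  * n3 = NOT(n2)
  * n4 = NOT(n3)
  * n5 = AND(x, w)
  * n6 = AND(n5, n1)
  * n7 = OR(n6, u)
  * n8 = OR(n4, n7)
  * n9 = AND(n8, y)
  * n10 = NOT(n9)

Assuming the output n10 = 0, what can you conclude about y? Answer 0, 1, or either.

n10 = NOT(n9) must be 0, so n9 = 1.
n9 = AND(n8, y) must be 1, so both n8 = 1 and y = 1.
n8 = OR(n4, n7) must be 1, so at least one of n4, n7 is 1.
Every assignment with n10 = 0 has y = 1; there are 8 such assignment(s).

1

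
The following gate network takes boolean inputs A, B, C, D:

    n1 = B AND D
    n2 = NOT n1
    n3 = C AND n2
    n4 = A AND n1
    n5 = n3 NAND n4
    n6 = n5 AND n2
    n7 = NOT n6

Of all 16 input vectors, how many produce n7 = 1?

n7 = NOT n6 must be 1, so n6 = 0.
Enumerating the 16 input combinations, 4 give n7 = 1 and 12 give n7 = 0.

4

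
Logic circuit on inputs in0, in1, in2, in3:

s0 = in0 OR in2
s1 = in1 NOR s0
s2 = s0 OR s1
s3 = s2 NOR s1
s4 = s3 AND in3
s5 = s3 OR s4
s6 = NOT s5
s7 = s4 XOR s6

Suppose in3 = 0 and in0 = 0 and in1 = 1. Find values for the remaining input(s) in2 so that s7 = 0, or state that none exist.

in2=0

s7 = s4 XOR s6 must be 0, so s4 and s6 are equal.
Check with in3 = 0 and in0 = 0 and in1 = 1 and in2=0:
s0 = in0 OR in2 = 0 OR 0 = 0
s1 = in1 NOR s0 = 1 NOR 0 = 0
s2 = s0 OR s1 = 0 OR 0 = 0
s3 = s2 NOR s1 = 0 NOR 0 = 1
s4 = s3 AND in3 = 1 AND 0 = 0
s5 = s3 OR s4 = 1 OR 0 = 1
s6 = NOT s5 = NOT 1 = 0
s7 = s4 XOR s6 = 0 XOR 0 = 0
So s7 = 0.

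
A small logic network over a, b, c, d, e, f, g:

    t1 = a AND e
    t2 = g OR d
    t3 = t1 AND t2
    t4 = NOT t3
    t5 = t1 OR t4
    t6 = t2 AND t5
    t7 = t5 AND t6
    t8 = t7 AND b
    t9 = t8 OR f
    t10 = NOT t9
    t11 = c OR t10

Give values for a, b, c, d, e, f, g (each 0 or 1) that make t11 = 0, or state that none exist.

t11 = c OR t10 must be 0, so both c = 0 and t10 = 0.
t10 = NOT t9 must be 0, so t9 = 1.
t9 = t8 OR f must be 1, so at least one of t8, f is 1.
Check with a=0, b=0, c=0, d=0, e=1, f=1, g=0:
t1 = a AND e = 0 AND 1 = 0
t2 = g OR d = 0 OR 0 = 0
t3 = t1 AND t2 = 0 AND 0 = 0
t4 = NOT t3 = NOT 0 = 1
t5 = t1 OR t4 = 0 OR 1 = 1
t6 = t2 AND t5 = 0 AND 1 = 0
t7 = t5 AND t6 = 1 AND 0 = 0
t8 = t7 AND b = 0 AND 0 = 0
t9 = t8 OR f = 0 OR 1 = 1
t10 = NOT t9 = NOT 1 = 0
t11 = c OR t10 = 0 OR 0 = 0
So t11 = 0 as required.

a=0, b=0, c=0, d=0, e=1, f=1, g=0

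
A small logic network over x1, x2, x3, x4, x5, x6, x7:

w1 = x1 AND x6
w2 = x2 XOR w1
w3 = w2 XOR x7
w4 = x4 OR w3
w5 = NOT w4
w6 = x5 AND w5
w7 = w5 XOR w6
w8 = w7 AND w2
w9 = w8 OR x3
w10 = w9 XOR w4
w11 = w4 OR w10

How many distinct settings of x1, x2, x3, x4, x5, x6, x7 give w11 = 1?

116

w11 = w4 OR w10 must be 1, so at least one of w4, w10 is 1.
Enumerating the 128 input combinations, 116 give w11 = 1 and 12 give w11 = 0.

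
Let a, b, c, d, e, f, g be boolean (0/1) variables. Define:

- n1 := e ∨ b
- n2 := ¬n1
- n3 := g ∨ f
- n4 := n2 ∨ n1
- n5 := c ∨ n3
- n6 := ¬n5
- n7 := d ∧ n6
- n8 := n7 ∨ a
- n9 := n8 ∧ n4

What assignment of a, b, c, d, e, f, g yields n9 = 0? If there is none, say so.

a=0, b=1, c=0, d=1, e=1, f=1, g=0

n9 = n8 ∧ n4 must be 0, so at least one of n8, n4 is 0.
Check with a=0, b=1, c=0, d=1, e=1, f=1, g=0:
n1 = e ∨ b = 1 ∨ 1 = 1
n2 = ¬n1 = ¬1 = 0
n3 = g ∨ f = 0 ∨ 1 = 1
n4 = n2 ∨ n1 = 0 ∨ 1 = 1
n5 = c ∨ n3 = 0 ∨ 1 = 1
n6 = ¬n5 = ¬1 = 0
n7 = d ∧ n6 = 1 ∧ 0 = 0
n8 = n7 ∨ a = 0 ∨ 0 = 0
n9 = n8 ∧ n4 = 0 ∧ 1 = 0
So n9 = 0 as required.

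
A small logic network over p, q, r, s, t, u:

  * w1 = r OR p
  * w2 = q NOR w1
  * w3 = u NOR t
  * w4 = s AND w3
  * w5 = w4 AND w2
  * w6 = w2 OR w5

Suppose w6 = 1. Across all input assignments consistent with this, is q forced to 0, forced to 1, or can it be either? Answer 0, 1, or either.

0

w6 = w2 OR w5 must be 1, so at least one of w2, w5 is 1.
Every assignment with w6 = 1 has q = 0; there are 8 such assignment(s).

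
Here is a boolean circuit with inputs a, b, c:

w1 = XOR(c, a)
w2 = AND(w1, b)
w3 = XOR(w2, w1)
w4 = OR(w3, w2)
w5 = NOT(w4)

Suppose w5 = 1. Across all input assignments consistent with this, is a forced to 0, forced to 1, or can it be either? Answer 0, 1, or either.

either

Both values of a occur among assignments with w5 = 1:
  a=0: a=0, b=0, c=0
  a=1: a=1, b=0, c=1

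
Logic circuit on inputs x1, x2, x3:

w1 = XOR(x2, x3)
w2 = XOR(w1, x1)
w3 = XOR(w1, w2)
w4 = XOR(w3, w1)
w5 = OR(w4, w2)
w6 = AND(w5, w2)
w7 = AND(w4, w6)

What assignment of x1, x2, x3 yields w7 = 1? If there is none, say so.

x1=0 x2=0 x3=1

w7 = AND(w4, w6) must be 1, so both w4 = 1 and w6 = 1.
w4 = XOR(w3, w1) must be 1, so w3 and w1 differ.
w6 = AND(w5, w2) must be 1, so both w5 = 1 and w2 = 1.
Check with x1=0 x2=0 x3=1:
w1 = XOR(x2, x3) = XOR(0, 1) = 1
w2 = XOR(w1, x1) = XOR(1, 0) = 1
w3 = XOR(w1, w2) = XOR(1, 1) = 0
w4 = XOR(w3, w1) = XOR(0, 1) = 1
w5 = OR(w4, w2) = OR(1, 1) = 1
w6 = AND(w5, w2) = AND(1, 1) = 1
w7 = AND(w4, w6) = AND(1, 1) = 1
So w7 = 1 as required.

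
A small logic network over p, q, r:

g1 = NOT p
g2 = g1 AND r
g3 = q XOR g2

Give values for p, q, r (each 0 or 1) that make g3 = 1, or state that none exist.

Check with p=0 q=0 r=1:
g1 = NOT p = NOT 0 = 1
g2 = g1 AND r = 1 AND 1 = 1
g3 = q XOR g2 = 0 XOR 1 = 1
So g3 = 1 as required.

p=0 q=0 r=1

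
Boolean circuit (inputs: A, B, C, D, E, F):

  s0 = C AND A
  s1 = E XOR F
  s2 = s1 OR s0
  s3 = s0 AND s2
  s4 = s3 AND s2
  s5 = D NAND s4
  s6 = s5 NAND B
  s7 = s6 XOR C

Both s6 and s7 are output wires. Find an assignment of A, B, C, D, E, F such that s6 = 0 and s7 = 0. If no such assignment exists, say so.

Check with A=1, B=1, C=0, D=0, E=1, F=0:
s0 = C AND A = 0 AND 1 = 0
s1 = E XOR F = 1 XOR 0 = 1
s2 = s1 OR s0 = 1 OR 0 = 1
s3 = s0 AND s2 = 0 AND 1 = 0
s4 = s3 AND s2 = 0 AND 1 = 0
s5 = D NAND s4 = 0 NAND 0 = 1
s6 = s5 NAND B = 1 NAND 1 = 0
s7 = s6 XOR C = 0 XOR 0 = 0
So s6 = 0 and s7 = 0.

A=1, B=1, C=0, D=0, E=1, F=0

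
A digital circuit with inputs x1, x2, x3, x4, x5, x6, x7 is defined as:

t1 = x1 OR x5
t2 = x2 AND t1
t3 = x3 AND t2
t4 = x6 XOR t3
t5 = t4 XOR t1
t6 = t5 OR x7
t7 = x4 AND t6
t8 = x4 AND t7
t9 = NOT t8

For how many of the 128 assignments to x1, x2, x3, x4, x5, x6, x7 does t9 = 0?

48

t9 = NOT t8 must be 0, so t8 = 1.
t8 = x4 AND t7 must be 1, so both x4 = 1 and t7 = 1.
t7 = x4 AND t6 must be 1, so both x4 = 1 and t6 = 1.
Enumerating the 128 input combinations, 48 give t9 = 0 and 80 give t9 = 1.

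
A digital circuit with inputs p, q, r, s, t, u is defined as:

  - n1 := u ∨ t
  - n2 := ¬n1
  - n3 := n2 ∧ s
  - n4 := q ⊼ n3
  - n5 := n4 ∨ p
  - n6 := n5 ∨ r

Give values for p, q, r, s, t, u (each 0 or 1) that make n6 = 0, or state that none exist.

n6 = n5 ∨ r must be 0, so both n5 = 0 and r = 0.
n5 = n4 ∨ p must be 0, so both n4 = 0 and p = 0.
Check with p=0, q=1, r=0, s=1, t=0, u=0:
n1 = u ∨ t = 0 ∨ 0 = 0
n2 = ¬n1 = ¬0 = 1
n3 = n2 ∧ s = 1 ∧ 1 = 1
n4 = q ⊼ n3 = 1 ⊼ 1 = 0
n5 = n4 ∨ p = 0 ∨ 0 = 0
n6 = n5 ∨ r = 0 ∨ 0 = 0
So n6 = 0 as required.

p=0, q=1, r=0, s=1, t=0, u=0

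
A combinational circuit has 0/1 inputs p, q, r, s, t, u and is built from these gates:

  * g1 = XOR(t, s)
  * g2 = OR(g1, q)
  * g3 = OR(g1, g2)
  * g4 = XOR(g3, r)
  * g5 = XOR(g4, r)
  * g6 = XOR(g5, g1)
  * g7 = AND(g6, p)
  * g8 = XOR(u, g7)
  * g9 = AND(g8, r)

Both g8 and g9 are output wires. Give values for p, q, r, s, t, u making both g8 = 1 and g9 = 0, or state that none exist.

p=1 q=0 r=0 s=1 t=1 u=1

Check with p=1 q=0 r=0 s=1 t=1 u=1:
g1 = XOR(t, s) = XOR(1, 1) = 0
g2 = OR(g1, q) = OR(0, 0) = 0
g3 = OR(g1, g2) = OR(0, 0) = 0
g4 = XOR(g3, r) = XOR(0, 0) = 0
g5 = XOR(g4, r) = XOR(0, 0) = 0
g6 = XOR(g5, g1) = XOR(0, 0) = 0
g7 = AND(g6, p) = AND(0, 1) = 0
g8 = XOR(u, g7) = XOR(1, 0) = 1
g9 = AND(g8, r) = AND(1, 0) = 0
So g8 = 1 and g9 = 0.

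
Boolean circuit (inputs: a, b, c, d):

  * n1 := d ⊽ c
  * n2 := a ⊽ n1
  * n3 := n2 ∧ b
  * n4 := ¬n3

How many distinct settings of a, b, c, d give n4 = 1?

n4 = ¬n3 must be 1, so n3 = 0.
n3 = n2 ∧ b must be 0, so at least one of n2, b is 0.
Enumerating the 16 input combinations, 13 give n4 = 1 and 3 give n4 = 0.

13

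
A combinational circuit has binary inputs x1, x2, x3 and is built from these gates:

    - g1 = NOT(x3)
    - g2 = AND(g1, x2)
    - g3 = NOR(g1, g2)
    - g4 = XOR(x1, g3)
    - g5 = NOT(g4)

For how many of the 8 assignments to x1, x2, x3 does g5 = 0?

4

g5 = NOT(g4) must be 0, so g4 = 1.
g4 = XOR(x1, g3) must be 1, so x1 and g3 differ.
Enumerating the 8 input combinations, 4 give g5 = 0 and 4 give g5 = 1.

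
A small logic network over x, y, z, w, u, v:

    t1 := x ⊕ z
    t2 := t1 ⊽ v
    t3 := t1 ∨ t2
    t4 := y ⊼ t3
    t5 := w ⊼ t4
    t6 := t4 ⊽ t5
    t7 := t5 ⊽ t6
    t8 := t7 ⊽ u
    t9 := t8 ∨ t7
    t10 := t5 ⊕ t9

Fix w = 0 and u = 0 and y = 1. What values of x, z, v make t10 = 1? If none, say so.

With w = 0 and u = 0 and y = 1 fixed, none of the 8 settings of x, z, v give t10 = 1.
For example, with x=1, z=1, v=0:
t1 = x ⊕ z = 1 ⊕ 1 = 0
t2 = t1 ⊽ v = 0 ⊽ 0 = 1
t3 = t1 ∨ t2 = 0 ∨ 1 = 1
t4 = y ⊼ t3 = 1 ⊼ 1 = 0
t5 = w ⊼ t4 = 0 ⊼ 0 = 1
t6 = t4 ⊽ t5 = 0 ⊽ 1 = 0
t7 = t5 ⊽ t6 = 1 ⊽ 0 = 0
t8 = t7 ⊽ u = 0 ⊽ 0 = 1
t9 = t8 ∨ t7 = 1 ∨ 0 = 1
t10 = t5 ⊕ t9 = 1 ⊕ 1 = 0
giving t10 = 0 ≠ 1.

no solution exists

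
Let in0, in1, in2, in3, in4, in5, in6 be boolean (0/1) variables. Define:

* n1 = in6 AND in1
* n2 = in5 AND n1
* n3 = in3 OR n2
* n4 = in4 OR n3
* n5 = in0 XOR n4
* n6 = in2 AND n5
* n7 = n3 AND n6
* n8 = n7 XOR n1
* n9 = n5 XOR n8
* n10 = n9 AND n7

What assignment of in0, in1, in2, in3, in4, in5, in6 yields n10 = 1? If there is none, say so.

in0=0 in1=1 in2=1 in3=1 in4=0 in5=0 in6=1

Check with in0=0 in1=1 in2=1 in3=1 in4=0 in5=0 in6=1:
n1 = in6 AND in1 = 1 AND 1 = 1
n2 = in5 AND n1 = 0 AND 1 = 0
n3 = in3 OR n2 = 1 OR 0 = 1
n4 = in4 OR n3 = 0 OR 1 = 1
n5 = in0 XOR n4 = 0 XOR 1 = 1
n6 = in2 AND n5 = 1 AND 1 = 1
n7 = n3 AND n6 = 1 AND 1 = 1
n8 = n7 XOR n1 = 1 XOR 1 = 0
n9 = n5 XOR n8 = 1 XOR 0 = 1
n10 = n9 AND n7 = 1 AND 1 = 1
So n10 = 1 as required.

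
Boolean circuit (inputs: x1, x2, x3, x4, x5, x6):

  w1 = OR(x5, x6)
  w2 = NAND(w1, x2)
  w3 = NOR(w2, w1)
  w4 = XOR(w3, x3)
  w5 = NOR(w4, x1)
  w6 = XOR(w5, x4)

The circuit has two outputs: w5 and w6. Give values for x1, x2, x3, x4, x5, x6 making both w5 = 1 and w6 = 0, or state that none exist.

Check with x1=0, x2=1, x3=0, x4=1, x5=1, x6=0:
w1 = OR(x5, x6) = OR(1, 0) = 1
w2 = NAND(w1, x2) = NAND(1, 1) = 0
w3 = NOR(w2, w1) = NOR(0, 1) = 0
w4 = XOR(w3, x3) = XOR(0, 0) = 0
w5 = NOR(w4, x1) = NOR(0, 0) = 1
w6 = XOR(w5, x4) = XOR(1, 1) = 0
So w5 = 1 and w6 = 0.

x1=0, x2=1, x3=0, x4=1, x5=1, x6=0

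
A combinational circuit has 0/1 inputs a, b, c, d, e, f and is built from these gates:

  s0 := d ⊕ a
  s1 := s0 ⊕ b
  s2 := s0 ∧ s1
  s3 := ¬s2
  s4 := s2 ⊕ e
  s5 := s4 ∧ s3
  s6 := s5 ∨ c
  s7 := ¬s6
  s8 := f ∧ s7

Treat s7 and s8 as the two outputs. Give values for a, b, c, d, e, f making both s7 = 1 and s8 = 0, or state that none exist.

a=0 b=1 c=0 d=0 e=0 f=0

Check with a=0 b=1 c=0 d=0 e=0 f=0:
s0 = d ⊕ a = 0 ⊕ 0 = 0
s1 = s0 ⊕ b = 0 ⊕ 1 = 1
s2 = s0 ∧ s1 = 0 ∧ 1 = 0
s3 = ¬s2 = ¬0 = 1
s4 = s2 ⊕ e = 0 ⊕ 0 = 0
s5 = s4 ∧ s3 = 0 ∧ 1 = 0
s6 = s5 ∨ c = 0 ∨ 0 = 0
s7 = ¬s6 = ¬0 = 1
s8 = f ∧ s7 = 0 ∧ 1 = 0
So s7 = 1 and s8 = 0.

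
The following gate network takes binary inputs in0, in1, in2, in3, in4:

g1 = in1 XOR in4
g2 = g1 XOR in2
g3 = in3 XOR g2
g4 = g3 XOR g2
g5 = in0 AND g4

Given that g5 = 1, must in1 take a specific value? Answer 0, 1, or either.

either

Both values of in1 occur among assignments with g5 = 1:
  in1=0: in0=1, in1=0, in2=0, in3=1, in4=0
  in1=1: in0=1, in1=1, in2=0, in3=1, in4=0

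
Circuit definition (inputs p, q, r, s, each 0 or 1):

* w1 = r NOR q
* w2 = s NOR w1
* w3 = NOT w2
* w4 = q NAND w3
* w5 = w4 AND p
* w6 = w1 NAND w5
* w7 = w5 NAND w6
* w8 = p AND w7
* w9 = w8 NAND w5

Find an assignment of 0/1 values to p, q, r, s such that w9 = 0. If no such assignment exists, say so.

p=1 q=0 r=0 s=0

w9 = w8 NAND w5 must be 0, so both w8 = 1 and w5 = 1.
w8 = p AND w7 must be 1, so both p = 1 and w7 = 1.
w5 = w4 AND p must be 1, so both w4 = 1 and p = 1.
Check with p=1 q=0 r=0 s=0:
w1 = r NOR q = 0 NOR 0 = 1
w2 = s NOR w1 = 0 NOR 1 = 0
w3 = NOT w2 = NOT 0 = 1
w4 = q NAND w3 = 0 NAND 1 = 1
w5 = w4 AND p = 1 AND 1 = 1
w6 = w1 NAND w5 = 1 NAND 1 = 0
w7 = w5 NAND w6 = 1 NAND 0 = 1
w8 = p AND w7 = 1 AND 1 = 1
w9 = w8 NAND w5 = 1 NAND 1 = 0
So w9 = 0 as required.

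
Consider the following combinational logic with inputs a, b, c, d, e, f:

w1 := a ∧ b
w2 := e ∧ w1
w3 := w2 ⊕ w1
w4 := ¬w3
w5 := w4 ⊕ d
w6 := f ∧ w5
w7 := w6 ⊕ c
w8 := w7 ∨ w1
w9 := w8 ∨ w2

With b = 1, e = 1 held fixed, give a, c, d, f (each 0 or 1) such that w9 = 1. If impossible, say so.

w9 = w8 ∨ w2 must be 1, so at least one of w8, w2 is 1.
Check with b = 1, e = 1 and a=1, c=1, d=1, f=0:
w1 = a ∧ b = 1 ∧ 1 = 1
w2 = e ∧ w1 = 1 ∧ 1 = 1
w3 = w2 ⊕ w1 = 1 ⊕ 1 = 0
w4 = ¬w3 = ¬0 = 1
w5 = w4 ⊕ d = 1 ⊕ 1 = 0
w6 = f ∧ w5 = 0 ∧ 0 = 0
w7 = w6 ⊕ c = 0 ⊕ 1 = 1
w8 = w7 ∨ w1 = 1 ∨ 1 = 1
w9 = w8 ∨ w2 = 1 ∨ 1 = 1
So w9 = 1.

a=1, c=1, d=1, f=0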